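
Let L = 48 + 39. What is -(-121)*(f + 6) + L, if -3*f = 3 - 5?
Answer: 2681/3 ≈ 893.67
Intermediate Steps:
f = ⅔ (f = -(3 - 5)/3 = -⅓*(-2) = ⅔ ≈ 0.66667)
L = 87
-(-121)*(f + 6) + L = -(-121)*(⅔ + 6) + 87 = -(-121)*20/3 + 87 = -121*(-20/3) + 87 = 2420/3 + 87 = 2681/3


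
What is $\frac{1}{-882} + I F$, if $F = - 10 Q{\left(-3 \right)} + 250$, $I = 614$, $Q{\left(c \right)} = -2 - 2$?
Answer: $\frac{157048919}{882} \approx 1.7806 \cdot 10^{5}$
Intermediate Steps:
$Q{\left(c \right)} = -4$
$F = 290$ ($F = \left(-10\right) \left(-4\right) + 250 = 40 + 250 = 290$)
$\frac{1}{-882} + I F = \frac{1}{-882} + 614 \cdot 290 = - \frac{1}{882} + 178060 = \frac{157048919}{882}$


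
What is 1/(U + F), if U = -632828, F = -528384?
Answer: -1/1161212 ≈ -8.6117e-7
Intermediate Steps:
1/(U + F) = 1/(-632828 - 528384) = 1/(-1161212) = -1/1161212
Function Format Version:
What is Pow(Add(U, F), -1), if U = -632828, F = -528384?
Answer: Rational(-1, 1161212) ≈ -8.6117e-7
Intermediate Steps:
Pow(Add(U, F), -1) = Pow(Add(-632828, -528384), -1) = Pow(-1161212, -1) = Rational(-1, 1161212)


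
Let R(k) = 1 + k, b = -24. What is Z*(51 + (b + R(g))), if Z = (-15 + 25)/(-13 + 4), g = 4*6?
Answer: -520/9 ≈ -57.778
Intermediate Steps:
g = 24
Z = -10/9 (Z = 10/(-9) = 10*(-1/9) = -10/9 ≈ -1.1111)
Z*(51 + (b + R(g))) = -10*(51 + (-24 + (1 + 24)))/9 = -10*(51 + (-24 + 25))/9 = -10*(51 + 1)/9 = -10/9*52 = -520/9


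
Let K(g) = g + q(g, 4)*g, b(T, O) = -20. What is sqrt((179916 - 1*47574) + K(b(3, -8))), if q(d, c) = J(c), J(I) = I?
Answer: sqrt(132242) ≈ 363.65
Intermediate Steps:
q(d, c) = c
K(g) = 5*g (K(g) = g + 4*g = 5*g)
sqrt((179916 - 1*47574) + K(b(3, -8))) = sqrt((179916 - 1*47574) + 5*(-20)) = sqrt((179916 - 47574) - 100) = sqrt(132342 - 100) = sqrt(132242)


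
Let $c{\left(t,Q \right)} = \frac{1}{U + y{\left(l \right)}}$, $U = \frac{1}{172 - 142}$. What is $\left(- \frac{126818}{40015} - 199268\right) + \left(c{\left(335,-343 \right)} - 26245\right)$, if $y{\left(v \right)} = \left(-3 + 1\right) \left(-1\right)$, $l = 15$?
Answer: $- \frac{550464599843}{2440915} \approx -2.2552 \cdot 10^{5}$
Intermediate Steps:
$y{\left(v \right)} = 2$ ($y{\left(v \right)} = \left(-2\right) \left(-1\right) = 2$)
$U = \frac{1}{30} \approx 0.033333$
$c{\left(t,Q \right)} = \frac{30}{61}$ ($c{\left(t,Q \right)} = \frac{1}{\frac{1}{30} + 2} = \frac{1}{\frac{61}{30}} = \frac{30}{61}$)
$\left(- \frac{126818}{40015} - 199268\right) + \left(c{\left(335,-343 \right)} - 26245\right) = \left(- \frac{126818}{40015} - 199268\right) + \left(\frac{30}{61} - 26245\right) = \left(\left(-126818\right) \frac{1}{40015} - 199268\right) - \frac{1600915}{61} = \left(- \frac{126818}{40015} - 199268\right) - \frac{1600915}{61} = - \frac{7973835838}{40015} - \frac{1600915}{61} = - \frac{550464599843}{2440915}$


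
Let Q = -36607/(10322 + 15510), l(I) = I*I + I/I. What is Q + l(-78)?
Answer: 157151113/25832 ≈ 6083.6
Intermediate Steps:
l(I) = 1 + I² (l(I) = I² + 1 = 1 + I²)
Q = -36607/25832 ≈ -1.4171
Q + l(-78) = -36607/25832 + (1 + (-78)²) = -36607/25832 + (1 + 6084) = -36607/25832 + 6085 = 157151113/25832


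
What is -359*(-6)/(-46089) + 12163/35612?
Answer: 161290753/547107156 ≈ 0.29481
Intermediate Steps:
-359*(-6)/(-46089) + 12163/35612 = 2154*(-1/46089) + 12163*(1/35612) = -718/15363 + 12163/35612 = 161290753/547107156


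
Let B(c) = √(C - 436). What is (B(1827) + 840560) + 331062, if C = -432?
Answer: 1171622 + 2*I*√217 ≈ 1.1716e+6 + 29.462*I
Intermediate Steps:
B(c) = 2*I*√217 (B(c) = √(-432 - 436) = √(-868) = 2*I*√217)
(B(1827) + 840560) + 331062 = (2*I*√217 + 840560) + 331062 = (840560 + 2*I*√217) + 331062 = 1171622 + 2*I*√217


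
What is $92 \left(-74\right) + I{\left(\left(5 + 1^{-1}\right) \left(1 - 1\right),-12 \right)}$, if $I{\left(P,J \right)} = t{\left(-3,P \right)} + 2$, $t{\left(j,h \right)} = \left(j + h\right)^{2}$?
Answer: $-6797$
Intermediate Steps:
$t{\left(j,h \right)} = \left(h + j\right)^{2}$
$I{\left(P,J \right)} = 2 + \left(-3 + P\right)^{2}$ ($I{\left(P,J \right)} = \left(P - 3\right)^{2} + 2 = \left(-3 + P\right)^{2} + 2 = 2 + \left(-3 + P\right)^{2}$)
$92 \left(-74\right) + I{\left(\left(5 + 1^{-1}\right) \left(1 - 1\right),-12 \right)} = 92 \left(-74\right) + \left(2 + \left(-3 + \left(5 + 1^{-1}\right) \left(1 - 1\right)\right)^{2}\right) = -6808 + \left(2 + \left(-3 + \left(5 + 1\right) 0\right)^{2}\right) = -6808 + \left(2 + \left(-3 + 6 \cdot 0\right)^{2}\right) = -6808 + \left(2 + \left(-3 + 0\right)^{2}\right) = -6808 + \left(2 + \left(-3\right)^{2}\right) = -6808 + \left(2 + 9\right) = -6808 + 11 = -6797$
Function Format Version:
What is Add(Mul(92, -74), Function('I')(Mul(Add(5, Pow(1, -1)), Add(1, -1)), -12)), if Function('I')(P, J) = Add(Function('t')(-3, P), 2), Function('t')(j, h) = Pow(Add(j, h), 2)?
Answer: -6797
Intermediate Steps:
Function('t')(j, h) = Pow(Add(h, j), 2)
Function('I')(P, J) = Add(2, Pow(Add(-3, P), 2)) (Function('I')(P, J) = Add(Pow(Add(P, -3), 2), 2) = Add(Pow(Add(-3, P), 2), 2) = Add(2, Pow(Add(-3, P), 2)))
Add(Mul(92, -74), Function('I')(Mul(Add(5, Pow(1, -1)), Add(1, -1)), -12)) = Add(Mul(92, -74), Add(2, Pow(Add(-3, Mul(Add(5, Pow(1, -1)), Add(1, -1))), 2))) = Add(-6808, Add(2, Pow(Add(-3, Mul(Add(5, 1), 0)), 2))) = Add(-6808, Add(2, Pow(Add(-3, Mul(6, 0)), 2))) = Add(-6808, Add(2, Pow(Add(-3, 0), 2))) = Add(-6808, Add(2, Pow(-3, 2))) = Add(-6808, Add(2, 9)) = Add(-6808, 11) = -6797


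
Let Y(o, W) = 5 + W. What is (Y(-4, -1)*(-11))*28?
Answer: -1232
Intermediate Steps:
(Y(-4, -1)*(-11))*28 = ((5 - 1)*(-11))*28 = (4*(-11))*28 = -44*28 = -1232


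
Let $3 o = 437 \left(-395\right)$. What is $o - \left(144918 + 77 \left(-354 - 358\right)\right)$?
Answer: $- \frac{442897}{3} \approx -1.4763 \cdot 10^{5}$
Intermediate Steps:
$o = - \frac{172615}{3}$ ($o = \frac{437 \left(-395\right)}{3} = \frac{1}{3} \left(-172615\right) = - \frac{172615}{3} \approx -57538.0$)
$o - \left(144918 + 77 \left(-354 - 358\right)\right) = - \frac{172615}{3} - \left(144918 + 77 \left(-354 - 358\right)\right) = - \frac{172615}{3} - \left(144918 + 77 \left(-712\right)\right) = - \frac{172615}{3} - \left(144918 - 54824\right) = - \frac{172615}{3} - 90094 = - \frac{442897}{3}$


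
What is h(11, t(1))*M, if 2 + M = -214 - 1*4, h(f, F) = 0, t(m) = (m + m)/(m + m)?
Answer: 0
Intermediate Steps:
t(m) = 1 (t(m) = (2*m)/((2*m)) = (2*m)*(1/(2*m)) = 1)
M = -220 (M = -2 + (-214 - 1*4) = -2 + (-214 - 4) = -2 - 218 = -220)
h(11, t(1))*M = 0*(-220) = 0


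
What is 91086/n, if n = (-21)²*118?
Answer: 15181/8673 ≈ 1.7504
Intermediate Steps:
n = 52038 (n = 441*118 = 52038)
91086/n = 91086/52038 = 91086*(1/52038) = 15181/8673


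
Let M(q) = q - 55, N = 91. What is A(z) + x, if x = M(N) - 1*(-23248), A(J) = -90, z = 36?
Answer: 23194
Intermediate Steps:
M(q) = -55 + q
x = 23284 (x = (-55 + 91) - 1*(-23248) = 36 + 23248 = 23284)
A(z) + x = -90 + 23284 = 23194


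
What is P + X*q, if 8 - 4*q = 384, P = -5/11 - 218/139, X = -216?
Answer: 31041723/1529 ≈ 20302.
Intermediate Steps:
P = -3093/1529 (P = -5*1/11 - 218*1/139 = -5/11 - 218/139 = -3093/1529 ≈ -2.0229)
q = -94 (q = 2 - 1/4*384 = 2 - 96 = -94)
P + X*q = -3093/1529 - 216*(-94) = -3093/1529 + 20304 = 31041723/1529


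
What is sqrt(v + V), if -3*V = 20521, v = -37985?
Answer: 2*I*sqrt(100857)/3 ≈ 211.72*I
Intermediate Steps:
V = -20521/3 (V = -1/3*20521 = -20521/3 ≈ -6840.3)
sqrt(v + V) = sqrt(-37985 - 20521/3) = sqrt(-134476/3) = 2*I*sqrt(100857)/3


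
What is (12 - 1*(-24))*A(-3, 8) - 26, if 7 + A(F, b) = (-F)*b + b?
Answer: 874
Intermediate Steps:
A(F, b) = -7 + b - F*b (A(F, b) = -7 + ((-F)*b + b) = -7 + (-F*b + b) = -7 + (b - F*b) = -7 + b - F*b)
(12 - 1*(-24))*A(-3, 8) - 26 = (12 - 1*(-24))*(-7 + 8 - 1*(-3)*8) - 26 = (12 + 24)*(-7 + 8 + 24) - 26 = 36*25 - 26 = 900 - 26 = 874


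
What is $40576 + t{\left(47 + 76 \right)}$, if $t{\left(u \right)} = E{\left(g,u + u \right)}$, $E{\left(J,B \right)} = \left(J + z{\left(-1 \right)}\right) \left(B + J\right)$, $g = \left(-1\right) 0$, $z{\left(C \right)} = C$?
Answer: $40330$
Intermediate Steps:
$g = 0$
$E{\left(J,B \right)} = \left(-1 + J\right) \left(B + J\right)$ ($E{\left(J,B \right)} = \left(J - 1\right) \left(B + J\right) = \left(-1 + J\right) \left(B + J\right)$)
$t{\left(u \right)} = - 2 u$ ($t{\left(u \right)} = 0^{2} - \left(u + u\right) - 0 + \left(u + u\right) 0 = 0 - 2 u + 0 + 2 u 0 = 0 - 2 u + 0 + 0 = - 2 u$)
$40576 + t{\left(47 + 76 \right)} = 40576 - 2 \left(47 + 76\right) = 40576 - 246 = 40330$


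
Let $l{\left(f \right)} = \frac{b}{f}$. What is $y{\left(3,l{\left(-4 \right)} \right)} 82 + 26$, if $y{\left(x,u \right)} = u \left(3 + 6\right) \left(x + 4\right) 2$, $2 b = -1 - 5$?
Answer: $7775$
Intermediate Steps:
$b = -3$ ($b = \frac{-1 - 5}{2} = \frac{1}{2} \left(-6\right) = -3$)
$l{\left(f \right)} = - \frac{3}{f}$
$y{\left(x,u \right)} = 2 u \left(36 + 9 x\right)$ ($y{\left(x,u \right)} = u 9 \left(4 + x\right) 2 = u \left(36 + 9 x\right) 2 = 2 u \left(36 + 9 x\right)$)
$y{\left(3,l{\left(-4 \right)} \right)} 82 + 26 = 18 \left(- \frac{3}{-4}\right) \left(4 + 3\right) 82 + 26 = 18 \left(\left(-3\right) \left(- \frac{1}{4}\right)\right) 7 \cdot 82 + 26 = 18 \cdot \frac{3}{4} \cdot 7 \cdot 82 + 26 = \frac{189}{2} \cdot 82 + 26 = 7749 + 26 = 7775$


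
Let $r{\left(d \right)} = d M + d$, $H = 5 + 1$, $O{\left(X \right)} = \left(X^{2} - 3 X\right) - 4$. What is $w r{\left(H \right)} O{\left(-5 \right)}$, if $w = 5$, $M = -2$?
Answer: $-1080$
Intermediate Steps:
$O{\left(X \right)} = -4 + X^{2} - 3 X$
$H = 6$
$r{\left(d \right)} = - d$ ($r{\left(d \right)} = d \left(-2\right) + d = - 2 d + d = - d$)
$w r{\left(H \right)} O{\left(-5 \right)} = 5 \left(\left(-1\right) 6\right) \left(-4 + \left(-5\right)^{2} - -15\right) = 5 \left(-6\right) \left(-4 + 25 + 15\right) = \left(-30\right) 36 = -1080$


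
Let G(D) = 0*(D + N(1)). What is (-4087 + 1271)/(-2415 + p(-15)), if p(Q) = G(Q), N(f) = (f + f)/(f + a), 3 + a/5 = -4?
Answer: 2816/2415 ≈ 1.1660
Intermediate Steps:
a = -35 (a = -15 + 5*(-4) = -15 - 20 = -35)
N(f) = 2*f/(-35 + f) (N(f) = (f + f)/(f - 35) = (2*f)/(-35 + f) = 2*f/(-35 + f))
G(D) = 0 (G(D) = 0*(D + 2*1/(-35 + 1)) = 0*(D + 2*1/(-34)) = 0*(D + 2*1*(-1/34)) = 0*(D - 1/17) = 0*(-1/17 + D) = 0)
p(Q) = 0
(-4087 + 1271)/(-2415 + p(-15)) = (-4087 + 1271)/(-2415 + 0) = -2816/(-2415) = -2816*(-1/2415) = 2816/2415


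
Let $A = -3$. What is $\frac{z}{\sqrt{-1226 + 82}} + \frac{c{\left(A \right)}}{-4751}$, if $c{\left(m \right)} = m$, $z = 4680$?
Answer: $\frac{3}{4751} - \frac{90 i \sqrt{286}}{11} \approx 0.00063145 - 138.37 i$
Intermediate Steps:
$\frac{z}{\sqrt{-1226 + 82}} + \frac{c{\left(A \right)}}{-4751} = \frac{4680}{\sqrt{-1226 + 82}} - \frac{3}{-4751} = \frac{4680}{\sqrt{-1144}} - - \frac{3}{4751} = \frac{4680}{2 i \sqrt{286}} + \frac{3}{4751} = 4680 \left(- \frac{i \sqrt{286}}{572}\right) + \frac{3}{4751} = - \frac{90 i \sqrt{286}}{11} + \frac{3}{4751} = \frac{3}{4751} - \frac{90 i \sqrt{286}}{11}$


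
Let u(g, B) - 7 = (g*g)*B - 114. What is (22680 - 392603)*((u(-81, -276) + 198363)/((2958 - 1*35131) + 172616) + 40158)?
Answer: -2085735894279122/140443 ≈ -1.4851e+10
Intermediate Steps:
u(g, B) = -107 + B*g**2 (u(g, B) = 7 + ((g*g)*B - 114) = 7 + (g**2*B - 114) = 7 + (B*g**2 - 114) = 7 + (-114 + B*g**2) = -107 + B*g**2)
(22680 - 392603)*((u(-81, -276) + 198363)/((2958 - 1*35131) + 172616) + 40158) = (22680 - 392603)*(((-107 - 276*(-81)**2) + 198363)/((2958 - 1*35131) + 172616) + 40158) = -369923*(((-107 - 276*6561) + 198363)/((2958 - 35131) + 172616) + 40158) = -369923*(((-107 - 1810836) + 198363)/(-32173 + 172616) + 40158) = -369923*((-1810943 + 198363)/140443 + 40158) = -369923*(-1612580*1/140443 + 40158) = -369923*(-1612580/140443 + 40158) = -369923*5638297414/140443 = -2085735894279122/140443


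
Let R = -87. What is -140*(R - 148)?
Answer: 32900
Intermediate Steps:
-140*(R - 148) = -140*(-87 - 148) = -140*(-235) = 32900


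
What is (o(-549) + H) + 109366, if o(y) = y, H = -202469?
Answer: -93652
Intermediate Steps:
(o(-549) + H) + 109366 = (-549 - 202469) + 109366 = -203018 + 109366 = -93652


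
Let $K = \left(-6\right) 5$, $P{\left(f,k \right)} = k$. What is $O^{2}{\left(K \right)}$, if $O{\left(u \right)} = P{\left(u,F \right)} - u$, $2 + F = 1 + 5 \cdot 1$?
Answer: $1156$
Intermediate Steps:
$F = 4$ ($F = -2 + \left(1 + 5 \cdot 1\right) = -2 + \left(1 + 5\right) = -2 + 6 = 4$)
$K = -30$
$O{\left(u \right)} = 4 - u$
$O^{2}{\left(K \right)} = \left(4 - -30\right)^{2} = \left(4 + 30\right)^{2} = 34^{2} = 1156$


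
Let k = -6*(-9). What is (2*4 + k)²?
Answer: 3844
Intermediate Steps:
k = 54
(2*4 + k)² = (2*4 + 54)² = (8 + 54)² = 62² = 3844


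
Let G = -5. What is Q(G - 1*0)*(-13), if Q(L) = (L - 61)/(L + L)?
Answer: -429/5 ≈ -85.800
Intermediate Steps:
Q(L) = (-61 + L)/(2*L) (Q(L) = (-61 + L)/((2*L)) = (-61 + L)*(1/(2*L)) = (-61 + L)/(2*L))
Q(G - 1*0)*(-13) = ((-61 + (-5 - 1*0))/(2*(-5 - 1*0)))*(-13) = ((-61 + (-5 + 0))/(2*(-5 + 0)))*(-13) = ((1/2)*(-61 - 5)/(-5))*(-13) = ((1/2)*(-1/5)*(-66))*(-13) = (33/5)*(-13) = -429/5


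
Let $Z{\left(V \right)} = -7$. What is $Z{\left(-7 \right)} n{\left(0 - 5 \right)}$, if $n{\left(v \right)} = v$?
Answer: $35$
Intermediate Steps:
$Z{\left(-7 \right)} n{\left(0 - 5 \right)} = - 7 \left(0 - 5\right) = \left(-7\right) \left(-5\right) = 35$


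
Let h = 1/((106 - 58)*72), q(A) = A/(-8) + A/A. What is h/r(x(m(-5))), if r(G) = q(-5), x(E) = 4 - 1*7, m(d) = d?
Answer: 1/5616 ≈ 0.00017806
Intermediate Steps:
q(A) = 1 - A/8 (q(A) = A*(-1/8) + 1 = -A/8 + 1 = 1 - A/8)
x(E) = -3 (x(E) = 4 - 7 = -3)
r(G) = 13/8 (r(G) = 1 - 1/8*(-5) = 1 + 5/8 = 13/8)
h = 1/3456 (h = 1/(48*72) = 1/3456 ≈ 0.00028935)
h/r(x(m(-5))) = 1/(3456*(13/8)) = (1/3456)*(8/13) = 1/5616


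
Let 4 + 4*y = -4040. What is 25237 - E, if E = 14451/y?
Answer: 8509686/337 ≈ 25251.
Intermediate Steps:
y = -1011 (y = -1 + (¼)*(-4040) = -1 - 1010 = -1011)
E = -4817/337 (E = 14451/(-1011) = 14451*(-1/1011) = -4817/337 ≈ -14.294)
25237 - E = 25237 - 1*(-4817/337) = 25237 + 4817/337 = 8509686/337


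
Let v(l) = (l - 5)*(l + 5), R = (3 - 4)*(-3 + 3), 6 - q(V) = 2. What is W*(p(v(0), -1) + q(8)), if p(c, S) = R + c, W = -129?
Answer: 2709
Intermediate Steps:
q(V) = 4 (q(V) = 6 - 1*2 = 6 - 2 = 4)
R = 0 (R = -1*0 = 0)
v(l) = (-5 + l)*(5 + l)
p(c, S) = c (p(c, S) = 0 + c = c)
W*(p(v(0), -1) + q(8)) = -129*((-25 + 0²) + 4) = -129*((-25 + 0) + 4) = -129*(-25 + 4) = -129*(-21) = 2709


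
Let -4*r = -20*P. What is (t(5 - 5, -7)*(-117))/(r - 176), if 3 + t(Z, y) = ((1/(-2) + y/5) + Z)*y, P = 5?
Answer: 12051/1510 ≈ 7.9808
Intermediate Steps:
r = 25 (r = -(-5)*5 = -¼*(-100) = 25)
t(Z, y) = -3 + y*(-½ + Z + y/5) (t(Z, y) = -3 + ((1/(-2) + y/5) + Z)*y = -3 + ((1*(-½) + y*(⅕)) + Z)*y = -3 + ((-½ + y/5) + Z)*y = -3 + (-½ + Z + y/5)*y = -3 + y*(-½ + Z + y/5))
(t(5 - 5, -7)*(-117))/(r - 176) = ((-3 - ½*(-7) + (⅕)*(-7)² + (5 - 5)*(-7))*(-117))/(25 - 176) = ((-3 + 7/2 + (⅕)*49 + 0*(-7))*(-117))/(-151) = ((-3 + 7/2 + 49/5 + 0)*(-117))*(-1/151) = ((103/10)*(-117))*(-1/151) = -12051/10*(-1/151) = 12051/1510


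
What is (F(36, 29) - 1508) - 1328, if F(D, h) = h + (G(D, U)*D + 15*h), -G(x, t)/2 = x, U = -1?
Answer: -4964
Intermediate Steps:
G(x, t) = -2*x
F(D, h) = -2*D² + 16*h (F(D, h) = h + ((-2*D)*D + 15*h) = h + (-2*D² + 15*h) = -2*D² + 16*h)
(F(36, 29) - 1508) - 1328 = ((-2*36² + 16*29) - 1508) - 1328 = ((-2*1296 + 464) - 1508) - 1328 = ((-2592 + 464) - 1508) - 1328 = (-2128 - 1508) - 1328 = -3636 - 1328 = -4964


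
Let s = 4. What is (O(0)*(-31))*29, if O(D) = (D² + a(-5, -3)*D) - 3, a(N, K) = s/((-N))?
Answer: 2697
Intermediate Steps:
a(N, K) = -4/N (a(N, K) = 4/((-N)) = 4*(-1/N) = -4/N)
O(D) = -3 + D² + 4*D/5 (O(D) = (D² + (-4/(-5))*D) - 3 = (D² + (-4*(-⅕))*D) - 3 = (D² + 4*D/5) - 3 = -3 + D² + 4*D/5)
(O(0)*(-31))*29 = ((-3 + 0² + (⅘)*0)*(-31))*29 = ((-3 + 0 + 0)*(-31))*29 = -3*(-31)*29 = 93*29 = 2697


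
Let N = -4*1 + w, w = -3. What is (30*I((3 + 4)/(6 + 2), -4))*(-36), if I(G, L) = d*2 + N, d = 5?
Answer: -3240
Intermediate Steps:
N = -7 (N = -4*1 - 3 = -4 - 3 = -7)
I(G, L) = 3 (I(G, L) = 5*2 - 7 = 10 - 7 = 3)
(30*I((3 + 4)/(6 + 2), -4))*(-36) = (30*3)*(-36) = 90*(-36) = -3240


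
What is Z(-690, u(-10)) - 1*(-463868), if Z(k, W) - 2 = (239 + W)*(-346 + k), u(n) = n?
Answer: 226626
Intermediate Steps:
Z(k, W) = 2 + (-346 + k)*(239 + W) (Z(k, W) = 2 + (239 + W)*(-346 + k) = 2 + (-346 + k)*(239 + W))
Z(-690, u(-10)) - 1*(-463868) = (-82692 - 346*(-10) + 239*(-690) - 10*(-690)) - 1*(-463868) = (-82692 + 3460 - 164910 + 6900) + 463868 = -237242 + 463868 = 226626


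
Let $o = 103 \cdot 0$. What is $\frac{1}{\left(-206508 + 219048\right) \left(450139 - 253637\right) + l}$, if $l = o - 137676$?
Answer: $\frac{1}{2463997404} \approx 4.0584 \cdot 10^{-10}$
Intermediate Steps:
$o = 0$
$l = -137676$ ($l = 0 - 137676 = -137676$)
$\frac{1}{\left(-206508 + 219048\right) \left(450139 - 253637\right) + l} = \frac{1}{\left(-206508 + 219048\right) \left(450139 - 253637\right) - 137676} = \frac{1}{12540 \cdot 196502 - 137676} = \frac{1}{2464135080 - 137676} = \frac{1}{2463997404}$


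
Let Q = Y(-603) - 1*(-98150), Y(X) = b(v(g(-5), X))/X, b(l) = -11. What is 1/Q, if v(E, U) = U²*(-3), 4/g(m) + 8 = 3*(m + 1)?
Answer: 603/59184461 ≈ 1.0188e-5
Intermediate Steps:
g(m) = 4/(-5 + 3*m) (g(m) = 4/(-8 + 3*(m + 1)) = 4/(-8 + 3*(1 + m)) = 4/(-8 + (3 + 3*m)) = 4/(-5 + 3*m))
v(E, U) = -3*U²
Y(X) = -11/X
Q = 59184461/603 (Q = -11/(-603) - 1*(-98150) = -11*(-1/603) + 98150 = 11/603 + 98150 = 59184461/603 ≈ 98150.)
1/Q = 1/(59184461/603) = 603/59184461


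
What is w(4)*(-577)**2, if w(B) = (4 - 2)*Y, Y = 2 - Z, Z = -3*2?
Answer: 5326864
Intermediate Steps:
Z = -6
Y = 8 (Y = 2 - 1*(-6) = 2 + 6 = 8)
w(B) = 16 (w(B) = (4 - 2)*8 = 2*8 = 16)
w(4)*(-577)**2 = 16*(-577)**2 = 16*332929 = 5326864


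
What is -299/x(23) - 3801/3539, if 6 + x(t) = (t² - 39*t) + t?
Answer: -21230/95553 ≈ -0.22218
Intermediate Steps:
x(t) = -6 + t² - 38*t (x(t) = -6 + ((t² - 39*t) + t) = -6 + (t² - 38*t) = -6 + t² - 38*t)
-299/x(23) - 3801/3539 = -299/(-6 + 23² - 38*23) - 3801/3539 = -299/(-6 + 529 - 874) - 3801*1/3539 = -299/(-351) - 3801/3539 = -299*(-1/351) - 3801/3539 = 23/27 - 3801/3539 = -21230/95553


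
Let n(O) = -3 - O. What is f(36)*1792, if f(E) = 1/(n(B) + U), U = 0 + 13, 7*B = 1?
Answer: 12544/69 ≈ 181.80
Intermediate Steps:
B = ⅐ (B = (⅐)*1 = ⅐ ≈ 0.14286)
U = 13
f(E) = 7/69 (f(E) = 1/((-3 - 1*⅐) + 13) = 1/((-3 - ⅐) + 13) = 1/(-22/7 + 13) = 1/(69/7) = 7/69)
f(36)*1792 = (7/69)*1792 = 12544/69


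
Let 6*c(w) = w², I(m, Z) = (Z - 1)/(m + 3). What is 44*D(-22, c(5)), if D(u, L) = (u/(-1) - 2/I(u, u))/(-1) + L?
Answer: -49126/69 ≈ -711.97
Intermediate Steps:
I(m, Z) = (-1 + Z)/(3 + m)
c(w) = w²/6
D(u, L) = L + u + 2*(3 + u)/(-1 + u) (D(u, L) = (u/(-1) - 2*(3 + u)/(-1 + u))/(-1) + L = (u*(-1) - 2*(3 + u)/(-1 + u))*(-1) + L = (-u - 2*(3 + u)/(-1 + u))*(-1) + L = (u + 2*(3 + u)/(-1 + u)) + L = L + u + 2*(3 + u)/(-1 + u))
44*D(-22, c(5)) = 44*((6 + 2*(-22) + (-1 - 22)*((⅙)*5² - 22))/(-1 - 22)) = 44*((6 - 44 - 23*((⅙)*25 - 22))/(-23)) = 44*(-(6 - 44 - 23*(25/6 - 22))/23) = 44*(-(6 - 44 - 23*(-107/6))/23) = 44*(-(6 - 44 + 2461/6)/23) = 44*(-1/23*2233/6) = 44*(-2233/138) = -49126/69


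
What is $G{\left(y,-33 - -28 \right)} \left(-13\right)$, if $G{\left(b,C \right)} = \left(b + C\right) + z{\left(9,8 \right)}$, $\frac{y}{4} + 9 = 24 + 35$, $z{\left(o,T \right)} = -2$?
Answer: $-2509$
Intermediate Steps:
$y = 200$ ($y = -36 + 4 \left(24 + 35\right) = -36 + 4 \cdot 59 = -36 + 236 = 200$)
$G{\left(b,C \right)} = -2 + C + b$ ($G{\left(b,C \right)} = \left(b + C\right) - 2 = \left(C + b\right) - 2 = -2 + C + b$)
$G{\left(y,-33 - -28 \right)} \left(-13\right) = \left(-2 - 5 + 200\right) \left(-13\right) = 193 \left(-13\right) = -2509$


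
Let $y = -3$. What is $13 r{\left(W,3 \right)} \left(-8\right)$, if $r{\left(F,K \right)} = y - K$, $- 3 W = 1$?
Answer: $624$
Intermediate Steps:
$W = - \frac{1}{3}$ ($W = \left(- \frac{1}{3}\right) 1 = - \frac{1}{3} \approx -0.33333$)
$r{\left(F,K \right)} = -3 - K$
$13 r{\left(W,3 \right)} \left(-8\right) = 13 \left(-3 - 3\right) \left(-8\right) = 13 \left(-6\right) \left(-8\right) = \left(-78\right) \left(-8\right) = 624$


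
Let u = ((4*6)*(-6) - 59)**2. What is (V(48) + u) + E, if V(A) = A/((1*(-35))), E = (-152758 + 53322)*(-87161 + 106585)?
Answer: -67599127973/35 ≈ -1.9314e+9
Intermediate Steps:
E = -1931444864 (E = -99436*19424 = -1931444864)
V(A) = -A/35 (V(A) = A/(-35) = A*(-1/35) = -A/35)
u = 41209 (u = (24*(-6) - 59)**2 = (-144 - 59)**2 = (-203)**2 = 41209)
(V(48) + u) + E = (-1/35*48 + 41209) - 1931444864 = (-48/35 + 41209) - 1931444864 = 1442267/35 - 1931444864 = -67599127973/35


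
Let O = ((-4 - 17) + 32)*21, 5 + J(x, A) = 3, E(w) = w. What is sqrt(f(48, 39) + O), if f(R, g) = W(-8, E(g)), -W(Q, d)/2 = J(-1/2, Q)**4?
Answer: sqrt(199) ≈ 14.107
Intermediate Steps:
J(x, A) = -2 (J(x, A) = -5 + 3 = -2)
W(Q, d) = -32 (W(Q, d) = -2*(-2)**4 = -2*16 = -32)
f(R, g) = -32
O = 231 (O = (-21 + 32)*21 = 11*21 = 231)
sqrt(f(48, 39) + O) = sqrt(-32 + 231) = sqrt(199)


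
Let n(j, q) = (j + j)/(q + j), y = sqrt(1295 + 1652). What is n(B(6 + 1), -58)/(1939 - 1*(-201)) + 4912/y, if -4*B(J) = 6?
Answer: 3/127330 + 4912*sqrt(2947)/2947 ≈ 90.483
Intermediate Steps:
B(J) = -3/2 (B(J) = -1/4*6 = -3/2)
y = sqrt(2947) ≈ 54.286
n(j, q) = 2*j/(j + q) (n(j, q) = (2*j)/(j + q) = 2*j/(j + q))
n(B(6 + 1), -58)/(1939 - 1*(-201)) + 4912/y = (2*(-3/2)/(-3/2 - 58))/(1939 - 1*(-201)) + 4912/(sqrt(2947)) = (2*(-3/2)/(-119/2))/(1939 + 201) + 4912*(sqrt(2947)/2947) = (2*(-3/2)*(-2/119))/2140 + 4912*sqrt(2947)/2947 = (6/119)*(1/2140) + 4912*sqrt(2947)/2947 = 3/127330 + 4912*sqrt(2947)/2947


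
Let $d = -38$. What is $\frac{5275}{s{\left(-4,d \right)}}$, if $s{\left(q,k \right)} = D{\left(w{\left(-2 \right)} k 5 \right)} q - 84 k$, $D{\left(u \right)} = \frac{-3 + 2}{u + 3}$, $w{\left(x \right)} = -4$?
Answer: $\frac{160993}{97420} \approx 1.6526$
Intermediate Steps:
$D{\left(u \right)} = - \frac{1}{3 + u}$
$s{\left(q,k \right)} = - 84 k - \frac{q}{3 - 20 k}$ ($s{\left(q,k \right)} = - \frac{1}{3 + - 4 k 5} q - 84 k = - \frac{1}{3 - 20 k} q - 84 k = - \frac{q}{3 - 20 k} - 84 k = - 84 k - \frac{q}{3 - 20 k}$)
$\frac{5275}{s{\left(-4,d \right)}} = \frac{5275}{\frac{1}{-3 + 20 \left(-38\right)} \left(-4 - 1680 \left(-38\right)^{2} + 252 \left(-38\right)\right)} = \frac{5275}{\frac{1}{-3 - 760} \left(-4 - 2425920 - 9576\right)} = \frac{5275}{\frac{1}{-763} \left(-4 - 2425920 - 9576\right)} = \frac{5275}{\left(- \frac{1}{763}\right) \left(-2435500\right)} = \frac{5275}{\frac{2435500}{763}} = 5275 \cdot \frac{763}{2435500} = \frac{160993}{97420}$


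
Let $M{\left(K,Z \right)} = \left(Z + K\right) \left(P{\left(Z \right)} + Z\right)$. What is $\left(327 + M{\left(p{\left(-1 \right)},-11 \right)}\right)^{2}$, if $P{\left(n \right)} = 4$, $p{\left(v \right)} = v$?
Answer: $168921$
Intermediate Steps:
$M{\left(K,Z \right)} = \left(4 + Z\right) \left(K + Z\right)$ ($M{\left(K,Z \right)} = \left(Z + K\right) \left(4 + Z\right) = \left(K + Z\right) \left(4 + Z\right) = \left(4 + Z\right) \left(K + Z\right)$)
$\left(327 + M{\left(p{\left(-1 \right)},-11 \right)}\right)^{2} = \left(327 + \left(\left(-11\right)^{2} + 4 \left(-1\right) + 4 \left(-11\right) - -11\right)\right)^{2} = \left(327 + \left(121 - 4 - 44 + 11\right)\right)^{2} = \left(327 + 84\right)^{2} = 411^{2} = 168921$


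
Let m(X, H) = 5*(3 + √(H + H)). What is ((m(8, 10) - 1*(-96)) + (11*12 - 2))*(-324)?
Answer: -78084 - 3240*√5 ≈ -85329.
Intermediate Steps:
m(X, H) = 15 + 5*√2*√H (m(X, H) = 5*(3 + √(2*H)) = 5*(3 + √2*√H) = 15 + 5*√2*√H)
((m(8, 10) - 1*(-96)) + (11*12 - 2))*(-324) = (((15 + 5*√2*√10) - 1*(-96)) + (11*12 - 2))*(-324) = (((15 + 10*√5) + 96) + (132 - 2))*(-324) = ((111 + 10*√5) + 130)*(-324) = (241 + 10*√5)*(-324) = -78084 - 3240*√5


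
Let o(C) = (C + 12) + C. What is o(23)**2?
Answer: 3364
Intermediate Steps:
o(C) = 12 + 2*C (o(C) = (12 + C) + C = 12 + 2*C)
o(23)**2 = (12 + 2*23)**2 = (12 + 46)**2 = 58**2 = 3364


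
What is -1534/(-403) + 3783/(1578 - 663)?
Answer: 75081/9455 ≈ 7.9409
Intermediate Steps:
-1534/(-403) + 3783/(1578 - 663) = -1534*(-1/403) + 3783/915 = 118/31 + 3783*(1/915) = 118/31 + 1261/305 = 75081/9455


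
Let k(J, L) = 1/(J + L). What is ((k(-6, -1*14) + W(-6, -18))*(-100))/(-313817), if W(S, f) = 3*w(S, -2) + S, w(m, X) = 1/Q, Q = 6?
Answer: -555/313817 ≈ -0.0017685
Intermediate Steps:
w(m, X) = 1/6
W(S, f) = 1/2 + S (W(S, f) = 3*(1/6) + S = 1/2 + S)
((k(-6, -1*14) + W(-6, -18))*(-100))/(-313817) = ((1/(-6 - 1*14) + (1/2 - 6))*(-100))/(-313817) = ((1/(-6 - 14) - 11/2)*(-100))*(-1/313817) = ((1/(-20) - 11/2)*(-100))*(-1/313817) = ((-1/20 - 11/2)*(-100))*(-1/313817) = -111/20*(-100)*(-1/313817) = 555*(-1/313817) = -555/313817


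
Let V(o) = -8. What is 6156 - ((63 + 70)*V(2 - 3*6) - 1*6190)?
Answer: 13410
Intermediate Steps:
6156 - ((63 + 70)*V(2 - 3*6) - 1*6190) = 6156 - ((63 + 70)*(-8) - 1*6190) = 6156 - (133*(-8) - 6190) = 6156 - (-1064 - 6190) = 6156 - 1*(-7254) = 6156 + 7254 = 13410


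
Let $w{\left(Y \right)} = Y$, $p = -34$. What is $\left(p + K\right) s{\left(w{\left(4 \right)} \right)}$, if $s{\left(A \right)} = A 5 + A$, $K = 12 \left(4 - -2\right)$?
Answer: $912$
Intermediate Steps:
$K = 72$ ($K = 12 \left(4 + 2\right) = 12 \cdot 6 = 72$)
$s{\left(A \right)} = 6 A$ ($s{\left(A \right)} = 5 A + A = 6 A$)
$\left(p + K\right) s{\left(w{\left(4 \right)} \right)} = \left(-34 + 72\right) 6 \cdot 4 = 38 \cdot 24 = 912$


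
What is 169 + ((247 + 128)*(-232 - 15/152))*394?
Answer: -2606223281/76 ≈ -3.4292e+7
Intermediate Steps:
169 + ((247 + 128)*(-232 - 15/152))*394 = 169 + (375*(-232 - 15*1/152))*394 = 169 + (375*(-232 - 15/152))*394 = 169 + (375*(-35279/152))*394 = 169 - 13229625/152*394 = 169 - 2606236125/76 = -2606223281/76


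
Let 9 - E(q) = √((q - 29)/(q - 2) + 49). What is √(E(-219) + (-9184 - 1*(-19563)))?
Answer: √(507360308 - 221*√2448017)/221 ≈ 101.89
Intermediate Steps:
E(q) = 9 - √(49 + (-29 + q)/(-2 + q)) (E(q) = 9 - √((q - 29)/(q - 2) + 49) = 9 - √((-29 + q)/(-2 + q) + 49) = 9 - √(49 + (-29 + q)/(-2 + q)))
√(E(-219) + (-9184 - 1*(-19563))) = √((9 - √((-127 + 50*(-219))/(-2 - 219))) + (-9184 - 1*(-19563))) = √((9 - √((-127 - 10950)/(-221))) + (-9184 + 19563)) = √((9 - √(-1/221*(-11077))) + 10379) = √((9 - √(11077/221)) + 10379) = √((9 - √2448017/221) + 10379) = √(10388 - √2448017/221)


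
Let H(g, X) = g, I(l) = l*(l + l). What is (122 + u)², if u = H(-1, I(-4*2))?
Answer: 14641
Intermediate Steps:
I(l) = 2*l² (I(l) = l*(2*l) = 2*l²)
u = -1
(122 + u)² = (122 - 1)² = 121² = 14641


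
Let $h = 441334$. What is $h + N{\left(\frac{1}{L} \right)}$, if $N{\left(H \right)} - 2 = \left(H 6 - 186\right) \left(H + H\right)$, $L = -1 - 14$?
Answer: $\frac{33102064}{75} \approx 4.4136 \cdot 10^{5}$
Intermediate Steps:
$L = -15$ ($L = -1 - 14 = -15$)
$N{\left(H \right)} = 2 + 2 H \left(-186 + 6 H\right)$ ($N{\left(H \right)} = 2 + \left(H 6 - 186\right) \left(H + H\right) = 2 + \left(6 H - 186\right) 2 H = 2 + \left(-186 + 6 H\right) 2 H = 2 + 2 H \left(-186 + 6 H\right)$)
$h + N{\left(\frac{1}{L} \right)} = 441334 + \left(2 - \frac{372}{-15} + 12 \left(\frac{1}{-15}\right)^{2}\right) = 441334 + \left(2 - - \frac{124}{5} + 12 \left(- \frac{1}{15}\right)^{2}\right) = 441334 + \left(2 + \frac{124}{5} + 12 \cdot \frac{1}{225}\right) = 441334 + \left(2 + \frac{124}{5} + \frac{4}{75}\right) = 441334 + \frac{2014}{75} = \frac{33102064}{75}$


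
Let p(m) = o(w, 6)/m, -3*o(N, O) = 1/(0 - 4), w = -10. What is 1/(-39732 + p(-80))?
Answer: -960/38142721 ≈ -2.5169e-5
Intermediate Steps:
o(N, O) = 1/12 (o(N, O) = -1/(3*(0 - 4)) = -1/3/(-4) = -1/3*(-1/4) = 1/12)
p(m) = 1/(12*m)
1/(-39732 + p(-80)) = 1/(-39732 + (1/12)/(-80)) = 1/(-39732 + (1/12)*(-1/80)) = 1/(-39732 - 1/960) = 1/(-38142721/960) = -960/38142721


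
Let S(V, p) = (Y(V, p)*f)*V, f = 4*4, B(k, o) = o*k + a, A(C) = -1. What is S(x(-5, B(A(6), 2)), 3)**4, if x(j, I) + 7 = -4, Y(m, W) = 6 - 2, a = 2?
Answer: 245635219456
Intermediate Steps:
Y(m, W) = 4
B(k, o) = 2 + k*o (B(k, o) = o*k + 2 = k*o + 2 = 2 + k*o)
f = 16
x(j, I) = -11 (x(j, I) = -7 - 4 = -11)
S(V, p) = 64*V (S(V, p) = (4*16)*V = 64*V)
S(x(-5, B(A(6), 2)), 3)**4 = (64*(-11))**4 = (-704)**4 = 245635219456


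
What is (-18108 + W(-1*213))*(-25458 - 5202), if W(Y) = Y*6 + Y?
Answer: 600905340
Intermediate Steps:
W(Y) = 7*Y (W(Y) = 6*Y + Y = 7*Y)
(-18108 + W(-1*213))*(-25458 - 5202) = (-18108 + 7*(-1*213))*(-25458 - 5202) = (-18108 + 7*(-213))*(-30660) = (-18108 - 1491)*(-30660) = -19599*(-30660) = 600905340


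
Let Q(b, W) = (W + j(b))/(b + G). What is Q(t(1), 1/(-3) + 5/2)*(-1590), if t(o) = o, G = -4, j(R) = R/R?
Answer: 5035/3 ≈ 1678.3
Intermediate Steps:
j(R) = 1
Q(b, W) = (1 + W)/(-4 + b) (Q(b, W) = (W + 1)/(b - 4) = (1 + W)/(-4 + b))
Q(t(1), 1/(-3) + 5/2)*(-1590) = ((1 + (1/(-3) + 5/2))/(-4 + 1))*(-1590) = ((1 + (1*(-⅓) + 5*(½)))/(-3))*(-1590) = -(1 + (-⅓ + 5/2))/3*(-1590) = -(1 + 13/6)/3*(-1590) = -⅓*19/6*(-1590) = -19/18*(-1590) = 5035/3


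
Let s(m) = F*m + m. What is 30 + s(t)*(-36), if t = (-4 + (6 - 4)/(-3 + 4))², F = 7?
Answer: -1122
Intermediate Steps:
t = 4 (t = (-4 + 2/1)² = (-4 + 2*1)² = (-4 + 2)² = (-2)² = 4)
s(m) = 8*m (s(m) = 7*m + m = 8*m)
30 + s(t)*(-36) = 30 + (8*4)*(-36) = 30 + 32*(-36) = 30 - 1152 = -1122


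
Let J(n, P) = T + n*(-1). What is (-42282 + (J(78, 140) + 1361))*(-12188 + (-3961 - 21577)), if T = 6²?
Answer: 1545370138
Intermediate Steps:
T = 36
J(n, P) = 36 - n (J(n, P) = 36 + n*(-1) = 36 - n)
(-42282 + (J(78, 140) + 1361))*(-12188 + (-3961 - 21577)) = (-42282 + ((36 - 1*78) + 1361))*(-12188 + (-3961 - 21577)) = (-42282 + ((36 - 78) + 1361))*(-12188 - 25538) = (-42282 + (-42 + 1361))*(-37726) = (-42282 + 1319)*(-37726) = -40963*(-37726) = 1545370138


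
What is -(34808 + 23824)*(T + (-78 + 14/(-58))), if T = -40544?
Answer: 69071134440/29 ≈ 2.3818e+9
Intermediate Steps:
-(34808 + 23824)*(T + (-78 + 14/(-58))) = -(34808 + 23824)*(-40544 + (-78 + 14/(-58))) = -58632*(-40544 + (-78 - 1/58*14)) = -58632*(-40544 + (-78 - 7/29)) = -58632*(-40544 - 2269/29) = -58632*(-1178045)/29 = -1*(-69071134440/29) = 69071134440/29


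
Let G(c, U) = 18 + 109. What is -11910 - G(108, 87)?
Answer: -12037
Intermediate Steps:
G(c, U) = 127
-11910 - G(108, 87) = -11910 - 1*127 = -11910 - 127 = -12037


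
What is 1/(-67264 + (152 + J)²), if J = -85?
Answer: -1/62775 ≈ -1.5930e-5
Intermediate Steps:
1/(-67264 + (152 + J)²) = 1/(-67264 + (152 - 85)²) = 1/(-67264 + 67²) = 1/(-67264 + 4489) = 1/(-62775) = -1/62775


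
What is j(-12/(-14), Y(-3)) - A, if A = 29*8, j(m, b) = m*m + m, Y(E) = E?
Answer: -11290/49 ≈ -230.41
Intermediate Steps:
j(m, b) = m + m² (j(m, b) = m² + m = m + m²)
A = 232
j(-12/(-14), Y(-3)) - A = (-12/(-14))*(1 - 12/(-14)) - 1*232 = (-12*(-1/14))*(1 - 12*(-1/14)) - 232 = 6*(1 + 6/7)/7 - 232 = (6/7)*(13/7) - 232 = 78/49 - 232 = -11290/49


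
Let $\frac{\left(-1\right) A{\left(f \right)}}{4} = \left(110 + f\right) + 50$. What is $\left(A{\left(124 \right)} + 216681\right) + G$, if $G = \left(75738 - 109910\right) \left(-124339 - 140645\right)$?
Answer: $9055248793$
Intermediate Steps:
$A{\left(f \right)} = -640 - 4 f$ ($A{\left(f \right)} = - 4 \left(\left(110 + f\right) + 50\right) = - 4 \left(160 + f\right) = -640 - 4 f$)
$G = 9055033248$ ($G = \left(-34172\right) \left(-264984\right) = 9055033248$)
$\left(A{\left(124 \right)} + 216681\right) + G = \left(\left(-640 - 496\right) + 216681\right) + 9055033248 = \left(-1136 + 216681\right) + 9055033248 = 215545 + 9055033248 = 9055248793$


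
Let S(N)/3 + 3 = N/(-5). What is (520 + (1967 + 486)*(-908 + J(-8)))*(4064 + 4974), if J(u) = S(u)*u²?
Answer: -130426040376/5 ≈ -2.6085e+10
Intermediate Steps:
S(N) = -9 - 3*N/5 (S(N) = -9 + 3*(N/(-5)) = -9 + 3*(N*(-⅕)) = -9 + 3*(-N/5) = -9 - 3*N/5)
J(u) = u²*(-9 - 3*u/5) (J(u) = (-9 - 3*u/5)*u² = u²*(-9 - 3*u/5))
(520 + (1967 + 486)*(-908 + J(-8)))*(4064 + 4974) = (520 + (1967 + 486)*(-908 + (⅗)*(-8)²*(-15 - 1*(-8))))*(4064 + 4974) = (520 + 2453*(-908 + (⅗)*64*(-15 + 8)))*9038 = (520 + 2453*(-908 + (⅗)*64*(-7)))*9038 = (520 + 2453*(-908 - 1344/5))*9038 = (520 + 2453*(-5884/5))*9038 = (520 - 14433452/5)*9038 = -14430852/5*9038 = -130426040376/5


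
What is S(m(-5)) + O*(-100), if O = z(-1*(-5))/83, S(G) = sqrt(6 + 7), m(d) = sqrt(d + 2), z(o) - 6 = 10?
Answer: -1600/83 + sqrt(13) ≈ -15.672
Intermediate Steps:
z(o) = 16 (z(o) = 6 + 10 = 16)
m(d) = sqrt(2 + d)
S(G) = sqrt(13)
O = 16/83 ≈ 0.19277
S(m(-5)) + O*(-100) = sqrt(13) + (16/83)*(-100) = sqrt(13) - 1600/83 = -1600/83 + sqrt(13)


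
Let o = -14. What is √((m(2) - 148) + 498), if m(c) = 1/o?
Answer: √68586/14 ≈ 18.706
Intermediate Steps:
m(c) = -1/14 (m(c) = 1/(-14) = -1/14)
√((m(2) - 148) + 498) = √((-1/14 - 148) + 498) = √(-2073/14 + 498) = √(4899/14) = √68586/14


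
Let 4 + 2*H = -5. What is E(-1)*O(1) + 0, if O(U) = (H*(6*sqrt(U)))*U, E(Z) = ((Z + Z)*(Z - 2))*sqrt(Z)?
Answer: -162*I ≈ -162.0*I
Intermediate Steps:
H = -9/2 (H = -2 + (1/2)*(-5) = -2 - 5/2 = -9/2 ≈ -4.5000)
E(Z) = 2*Z**(3/2)*(-2 + Z) (E(Z) = ((2*Z)*(-2 + Z))*sqrt(Z) = (2*Z*(-2 + Z))*sqrt(Z) = 2*Z**(3/2)*(-2 + Z))
O(U) = -27*U**(3/2) (O(U) = (-27*sqrt(U))*U = -27*U**(3/2))
E(-1)*O(1) + 0 = (2*(-1)**(3/2)*(-2 - 1))*(-27*1**(3/2)) + 0 = (2*(-I)*(-3))*(-27*1) + 0 = (6*I)*(-27) + 0 = -162*I + 0 = -162*I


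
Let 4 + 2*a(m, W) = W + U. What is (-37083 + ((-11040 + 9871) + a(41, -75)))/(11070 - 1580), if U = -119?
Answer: -38351/9490 ≈ -4.0412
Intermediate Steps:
a(m, W) = -123/2 + W/2 (a(m, W) = -2 + (W - 119)/2 = -2 + (-119 + W)/2 = -2 + (-119/2 + W/2) = -123/2 + W/2)
(-37083 + ((-11040 + 9871) + a(41, -75)))/(11070 - 1580) = (-37083 + ((-11040 + 9871) + (-123/2 + (1/2)*(-75))))/(11070 - 1580) = (-37083 + (-1169 + (-123/2 - 75/2)))/9490 = (-37083 + (-1169 - 99))*(1/9490) = (-37083 - 1268)*(1/9490) = -38351*1/9490 = -38351/9490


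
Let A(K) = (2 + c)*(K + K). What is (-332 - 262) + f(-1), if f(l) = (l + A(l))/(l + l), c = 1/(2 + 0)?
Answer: -591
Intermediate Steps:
c = ½ (c = 1/2 = ½ ≈ 0.50000)
A(K) = 5*K (A(K) = (2 + ½)*(K + K) = 5*(2*K)/2 = 5*K)
f(l) = 3 (f(l) = (l + 5*l)/(l + l) = (6*l)/((2*l)) = (6*l)*(1/(2*l)) = 3)
(-332 - 262) + f(-1) = (-332 - 262) + 3 = -594 + 3 = -591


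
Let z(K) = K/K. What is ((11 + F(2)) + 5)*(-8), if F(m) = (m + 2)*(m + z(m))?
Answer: -224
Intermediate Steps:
z(K) = 1
F(m) = (1 + m)*(2 + m) (F(m) = (m + 2)*(m + 1) = (2 + m)*(1 + m) = (1 + m)*(2 + m))
((11 + F(2)) + 5)*(-8) = ((11 + (2 + 2² + 3*2)) + 5)*(-8) = ((11 + (2 + 4 + 6)) + 5)*(-8) = ((11 + 12) + 5)*(-8) = (23 + 5)*(-8) = 28*(-8) = -224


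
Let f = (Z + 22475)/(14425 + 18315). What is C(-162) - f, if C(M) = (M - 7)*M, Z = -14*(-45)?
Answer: 179266523/6548 ≈ 27377.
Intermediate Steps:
Z = 630
C(M) = M*(-7 + M) (C(M) = (-7 + M)*M = M*(-7 + M))
f = 4621/6548 (f = (630 + 22475)/(14425 + 18315) = 23105/32740 = 23105*(1/32740) = 4621/6548 ≈ 0.70571)
C(-162) - f = -162*(-7 - 162) - 1*4621/6548 = -162*(-169) - 4621/6548 = 27378 - 4621/6548 = 179266523/6548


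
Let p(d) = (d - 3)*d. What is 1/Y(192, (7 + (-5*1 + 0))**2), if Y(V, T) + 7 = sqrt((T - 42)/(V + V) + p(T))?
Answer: -192/1237 - 8*sqrt(2247)/8659 ≈ -0.19901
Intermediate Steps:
p(d) = d*(-3 + d) (p(d) = (-3 + d)*d = d*(-3 + d))
Y(V, T) = -7 + sqrt(T*(-3 + T) + (-42 + T)/(2*V)) (Y(V, T) = -7 + sqrt((T - 42)/(V + V) + T*(-3 + T)) = -7 + sqrt((-42 + T)/((2*V)) + T*(-3 + T)) = -7 + sqrt((-42 + T)*(1/(2*V)) + T*(-3 + T)) = -7 + sqrt((-42 + T)/(2*V) + T*(-3 + T)) = -7 + sqrt(T*(-3 + T) + (-42 + T)/(2*V)))
1/Y(192, (7 + (-5*1 + 0))**2) = 1/(-7 + sqrt(2)*sqrt((-42 + (7 + (-5*1 + 0))**2 + 2*(7 + (-5*1 + 0))**2*192*(-3 + (7 + (-5*1 + 0))**2))/192)/2) = 1/(-7 + sqrt(2)*sqrt((-42 + (7 + (-5 + 0))**2 + 2*(7 + (-5 + 0))**2*192*(-3 + (7 + (-5 + 0))**2))/192)/2) = 1/(-7 + sqrt(2)*sqrt((-42 + (7 - 5)**2 + 2*(7 - 5)**2*192*(-3 + (7 - 5)**2))/192)/2) = 1/(-7 + sqrt(2)*sqrt((-42 + 2**2 + 2*2**2*192*(-3 + 2**2))/192)/2) = 1/(-7 + sqrt(2)*sqrt((-42 + 4 + 2*4*192*(-3 + 4))/192)/2) = 1/(-7 + sqrt(2)*sqrt((-42 + 4 + 2*4*192*1)/192)/2) = 1/(-7 + sqrt(2)*sqrt((-42 + 4 + 1536)/192)/2) = 1/(-7 + sqrt(2)*sqrt((1/192)*1498)/2) = 1/(-7 + sqrt(2)*sqrt(749/96)/2) = 1/(-7 + sqrt(2)*(sqrt(4494)/24)/2) = 1/(-7 + sqrt(2247)/24)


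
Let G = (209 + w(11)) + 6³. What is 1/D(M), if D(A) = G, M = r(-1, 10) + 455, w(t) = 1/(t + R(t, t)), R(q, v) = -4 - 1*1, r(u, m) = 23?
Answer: 6/2551 ≈ 0.0023520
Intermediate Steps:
R(q, v) = -5 (R(q, v) = -4 - 1 = -5)
w(t) = 1/(-5 + t) (w(t) = 1/(t - 5) = 1/(-5 + t))
M = 478 (M = 23 + 455 = 478)
G = 2551/6 (G = (209 + 1/(-5 + 11)) + 6³ = (209 + 1/6) + 216 = (209 + ⅙) + 216 = 1255/6 + 216 = 2551/6 ≈ 425.17)
D(A) = 2551/6
1/D(M) = 1/(2551/6) = 6/2551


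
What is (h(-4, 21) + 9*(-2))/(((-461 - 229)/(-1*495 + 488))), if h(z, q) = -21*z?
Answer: 77/115 ≈ 0.66957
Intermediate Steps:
(h(-4, 21) + 9*(-2))/(((-461 - 229)/(-1*495 + 488))) = (-21*(-4) + 9*(-2))/(((-461 - 229)/(-1*495 + 488))) = (84 - 18)/((-690/(-495 + 488))) = 66/((-690/(-7))) = 66/((-690*(-⅐))) = 66/(690/7) = 66*(7/690) = 77/115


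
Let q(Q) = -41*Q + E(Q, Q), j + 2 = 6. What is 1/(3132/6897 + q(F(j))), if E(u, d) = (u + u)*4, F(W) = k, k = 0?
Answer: 2299/1044 ≈ 2.2021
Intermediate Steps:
j = 4 (j = -2 + 6 = 4)
F(W) = 0
E(u, d) = 8*u (E(u, d) = (2*u)*4 = 8*u)
q(Q) = -33*Q (q(Q) = -41*Q + 8*Q = -33*Q)
1/(3132/6897 + q(F(j))) = 1/(3132/6897 - 33*0) = 1/(3132*(1/6897) + 0) = 1/(1044/2299 + 0) = 1/(1044/2299) = 2299/1044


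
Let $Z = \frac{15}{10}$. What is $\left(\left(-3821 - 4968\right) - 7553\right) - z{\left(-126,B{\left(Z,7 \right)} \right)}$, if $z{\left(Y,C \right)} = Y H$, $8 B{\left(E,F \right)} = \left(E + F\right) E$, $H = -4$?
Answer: $-16846$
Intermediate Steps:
$Z = \frac{3}{2}$ ($Z = 15 \cdot \frac{1}{10} = \frac{3}{2} \approx 1.5$)
$B{\left(E,F \right)} = \frac{E \left(E + F\right)}{8}$ ($B{\left(E,F \right)} = \frac{\left(E + F\right) E}{8} = \frac{E \left(E + F\right)}{8}$)
$z{\left(Y,C \right)} = - 4 Y$ ($z{\left(Y,C \right)} = Y \left(-4\right) = - 4 Y$)
$\left(\left(-3821 - 4968\right) - 7553\right) - z{\left(-126,B{\left(Z,7 \right)} \right)} = \left(\left(-3821 - 4968\right) - 7553\right) - \left(-4\right) \left(-126\right) = \left(-8789 - 7553\right) - 504 = -16342 - 504 = -16846$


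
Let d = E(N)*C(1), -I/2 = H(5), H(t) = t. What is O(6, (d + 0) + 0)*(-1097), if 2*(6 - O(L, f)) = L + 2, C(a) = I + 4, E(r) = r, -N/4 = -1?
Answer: -2194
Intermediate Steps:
N = 4 (N = -4*(-1) = 4)
I = -10 (I = -2*5 = -10)
C(a) = -6 (C(a) = -10 + 4 = -6)
d = -24 (d = 4*(-6) = -24)
O(L, f) = 5 - L/2 (O(L, f) = 6 - (L + 2)/2 = 6 - (2 + L)/2 = 6 + (-1 - L/2) = 5 - L/2)
O(6, (d + 0) + 0)*(-1097) = (5 - 1/2*6)*(-1097) = (5 - 3)*(-1097) = 2*(-1097) = -2194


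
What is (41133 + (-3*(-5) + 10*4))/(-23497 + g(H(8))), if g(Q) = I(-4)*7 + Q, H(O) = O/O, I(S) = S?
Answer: -10297/5881 ≈ -1.7509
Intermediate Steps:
H(O) = 1
g(Q) = -28 + Q (g(Q) = -4*7 + Q = -28 + Q)
(41133 + (-3*(-5) + 10*4))/(-23497 + g(H(8))) = (41133 + (-3*(-5) + 10*4))/(-23497 + (-28 + 1)) = (41133 + (15 + 40))/(-23497 - 27) = (41133 + 55)/(-23524) = 41188*(-1/23524) = -10297/5881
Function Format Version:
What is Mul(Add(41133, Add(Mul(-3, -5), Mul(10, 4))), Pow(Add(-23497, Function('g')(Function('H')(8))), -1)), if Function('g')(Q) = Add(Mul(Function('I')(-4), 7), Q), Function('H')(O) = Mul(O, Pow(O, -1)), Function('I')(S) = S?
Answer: Rational(-10297, 5881) ≈ -1.7509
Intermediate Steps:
Function('H')(O) = 1
Function('g')(Q) = Add(-28, Q) (Function('g')(Q) = Add(Mul(-4, 7), Q) = Add(-28, Q))
Mul(Add(41133, Add(Mul(-3, -5), Mul(10, 4))), Pow(Add(-23497, Function('g')(Function('H')(8))), -1)) = Mul(Add(41133, Add(Mul(-3, -5), Mul(10, 4))), Pow(Add(-23497, Add(-28, 1)), -1)) = Mul(Add(41133, Add(15, 40)), Pow(Add(-23497, -27), -1)) = Mul(Add(41133, 55), Pow(-23524, -1)) = Mul(41188, Rational(-1, 23524)) = Rational(-10297, 5881)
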